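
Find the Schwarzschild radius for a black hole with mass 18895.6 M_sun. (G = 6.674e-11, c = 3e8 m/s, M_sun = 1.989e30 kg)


M = 18895.6 * 1.989e30 kg = 3.75833484e+34 kg. rs = 2GM/c^2 = 2 * 6.674e-11 * 3.75833484e+34 / (3e8)^2 = 5.574e+07

5.574e+07 m


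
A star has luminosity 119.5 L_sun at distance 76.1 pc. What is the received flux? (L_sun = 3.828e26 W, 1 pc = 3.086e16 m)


F = L / (4*pi*d^2) = 4.574e+28 / (4*pi*(2.348e+18)^2) = 6.600e-10

6.600e-10 W/m^2


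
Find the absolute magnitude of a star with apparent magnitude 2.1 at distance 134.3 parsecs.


M = m - 5*log10(d) + 5 = 2.1 - 5*log10(134.3) + 5 = -3.5404

-3.5404


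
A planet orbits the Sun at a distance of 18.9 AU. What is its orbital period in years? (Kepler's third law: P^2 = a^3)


P = a^(3/2) = 18.9^1.5 = 82.1661

82.1661 years


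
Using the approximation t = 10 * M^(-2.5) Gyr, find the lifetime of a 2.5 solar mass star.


t = 10 * M^(-2.5) = 10 * 2.5^(-2.5) = 1.0119

1.0119 Gyr


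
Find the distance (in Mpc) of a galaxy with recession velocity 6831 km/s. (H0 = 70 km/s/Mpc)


d = v / H0 = 6831 / 70 = 97.5857

97.5857 Mpc


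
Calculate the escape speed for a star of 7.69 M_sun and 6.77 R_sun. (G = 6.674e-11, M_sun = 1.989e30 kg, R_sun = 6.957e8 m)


M = 7.69 * 1.989e30 kg = 1.529541e+31 kg; R = 6.77 * 6.957e8 m = 4.709889e+09 m. v_esc = sqrt(2GM/R) = sqrt(2 * 6.674e-11 * 1.529541e+31 / 4.709889e+09) = 658390.1493

658390.1493 m/s


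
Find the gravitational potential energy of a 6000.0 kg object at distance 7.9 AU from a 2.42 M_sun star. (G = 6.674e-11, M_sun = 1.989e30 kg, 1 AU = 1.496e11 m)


M = 2.42 * 1.989e30 kg = 4.81338e+30 kg; r = 7.9 AU * 1.496e11 m/AU = 1.18184e+12 m. U = -GM*m/r = -(6.674e-11 * 4.81338e+30 * 6000.0) / 1.18184e+12 = -1.631e+12

-1.631e+12 J


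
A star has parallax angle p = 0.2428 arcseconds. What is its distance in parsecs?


d = 1/p = 1/0.2428 = 4.1186

4.1186 pc


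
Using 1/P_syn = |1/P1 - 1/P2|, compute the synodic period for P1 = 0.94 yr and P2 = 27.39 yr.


1/P_syn = |1/P1 - 1/P2| = |1/0.94 - 1/27.39| => P_syn = 0.9734

0.9734 years


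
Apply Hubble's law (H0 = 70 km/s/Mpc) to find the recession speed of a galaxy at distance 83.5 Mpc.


v = H0 * d = 70 * 83.5 = 5845.0

5845.0 km/s


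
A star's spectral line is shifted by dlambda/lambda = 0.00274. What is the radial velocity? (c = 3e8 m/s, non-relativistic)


v = (dlambda/lambda) * c = 0.00274 * 3e8 = 822000.0

822000.0 m/s


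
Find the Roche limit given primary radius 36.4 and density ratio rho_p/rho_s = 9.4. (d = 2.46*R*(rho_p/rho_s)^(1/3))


d_Roche = 2.46 * 36.4 * 9.4^(1/3) = 188.9785

188.9785


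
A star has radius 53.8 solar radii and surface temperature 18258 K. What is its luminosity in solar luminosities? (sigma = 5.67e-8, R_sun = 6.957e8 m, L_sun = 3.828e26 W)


R = 53.8 * 6.957e8 m = 3.742866e+10 m. L = 4*pi*R^2*sigma*T^4 = 4*pi*(3.742866e+10)^2 * 5.67e-8 * 18258^4 = 1.109211317e+32 W. L/L_sun = 1.109211317e+32 / 3.828e26 = 289762.622

289762.622 L_sun


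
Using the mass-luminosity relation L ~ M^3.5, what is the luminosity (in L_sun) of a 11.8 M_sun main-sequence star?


L/L_sun = (M/M_sun)^3.5 = 11.8^3.5 = 5644.0003

5644.0003 L_sun


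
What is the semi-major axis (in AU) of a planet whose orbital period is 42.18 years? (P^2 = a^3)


a = P^(2/3) = 42.18^(2/3) = 12.1173

12.1173 AU


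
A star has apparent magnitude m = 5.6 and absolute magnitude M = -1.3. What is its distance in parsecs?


d = 10^((m - M + 5)/5) = 10^((5.6 - -1.3 + 5)/5) = 239.8833

239.8833 pc


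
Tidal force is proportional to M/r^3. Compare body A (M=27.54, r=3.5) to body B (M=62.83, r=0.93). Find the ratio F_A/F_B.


Ratio = (M1/r1^3) / (M2/r2^3) = (27.54/3.5^3) / (62.83/0.93^3) = 0.0082

0.0082


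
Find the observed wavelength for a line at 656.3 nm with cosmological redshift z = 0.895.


lam_obs = lam_emit * (1 + z) = 656.3 * (1 + 0.895) = 1243.6885

1243.6885 nm


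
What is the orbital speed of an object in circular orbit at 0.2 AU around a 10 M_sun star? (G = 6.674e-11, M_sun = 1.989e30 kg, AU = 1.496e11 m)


v = sqrt(GM/r) = sqrt(6.674e-11 * 1.989e+31 / 2.992e+10) = 210634.5931

210634.5931 m/s


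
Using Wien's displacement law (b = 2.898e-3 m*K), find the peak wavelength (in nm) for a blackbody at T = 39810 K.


lam_max = b / T = 2.898e-3 / 39810 = 7.280e-08 m = 72.7958 nm

72.7958 nm


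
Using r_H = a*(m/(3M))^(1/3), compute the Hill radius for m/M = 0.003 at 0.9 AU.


r_H = a * (m/3M)^(1/3) = 0.9 * (0.003/3)^(1/3) = 0.09

0.09 AU


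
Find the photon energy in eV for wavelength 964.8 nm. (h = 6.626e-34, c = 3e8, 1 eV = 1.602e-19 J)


E = hc/lambda = 6.626e-34 * 3e8 / 9.648e-07 = 2.060e-19 J = 1.2861 eV

1.2861 eV


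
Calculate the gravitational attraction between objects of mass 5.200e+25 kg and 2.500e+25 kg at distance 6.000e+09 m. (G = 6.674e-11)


F = G*m1*m2/r^2 = 6.674e-11 * 5.200e+25 * 2.500e+25 / (6.000e+09)^2 = 6.674e-11 * 1.300e+51 / 3.600e+19 = 2.410e+21

2.410e+21 N


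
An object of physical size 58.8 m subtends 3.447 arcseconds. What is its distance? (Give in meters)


D = size / theta_rad, theta_rad = 3.447 * pi/(180*3600) = 1.671e-05, D = 3.519e+06

3.519e+06 m


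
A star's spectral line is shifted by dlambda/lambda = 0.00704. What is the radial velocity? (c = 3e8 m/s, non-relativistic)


v = (dlambda/lambda) * c = 0.00704 * 3e8 = 2.112e+06

2.112e+06 m/s


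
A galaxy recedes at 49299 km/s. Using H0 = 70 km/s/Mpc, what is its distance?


d = v / H0 = 49299 / 70 = 704.2714

704.2714 Mpc


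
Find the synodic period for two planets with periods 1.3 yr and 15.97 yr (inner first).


1/P_syn = |1/P1 - 1/P2| = |1/1.3 - 1/15.97| => P_syn = 1.4152

1.4152 years


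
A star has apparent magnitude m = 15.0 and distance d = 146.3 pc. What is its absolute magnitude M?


M = m - 5*log10(d) + 5 = 15.0 - 5*log10(146.3) + 5 = 9.1738

9.1738


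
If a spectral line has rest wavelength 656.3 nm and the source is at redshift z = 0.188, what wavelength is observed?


lam_obs = lam_emit * (1 + z) = 656.3 * (1 + 0.188) = 779.6844

779.6844 nm


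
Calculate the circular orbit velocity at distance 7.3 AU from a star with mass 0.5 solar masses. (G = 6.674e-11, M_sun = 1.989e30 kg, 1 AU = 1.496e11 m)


v = sqrt(GM/r) = sqrt(6.674e-11 * 9.945e+29 / 1.092e+12) = 7795.9361

7795.9361 m/s


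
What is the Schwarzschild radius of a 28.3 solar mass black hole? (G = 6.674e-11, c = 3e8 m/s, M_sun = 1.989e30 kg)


M = 28.3 * 1.989e30 kg = 5.62887e+31 kg. rs = 2GM/c^2 = 2 * 6.674e-11 * 5.62887e+31 / (3e8)^2 = 83482.3964

83482.3964 m


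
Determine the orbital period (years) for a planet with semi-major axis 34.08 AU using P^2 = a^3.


P = a^(3/2) = 34.08^1.5 = 198.9525

198.9525 years


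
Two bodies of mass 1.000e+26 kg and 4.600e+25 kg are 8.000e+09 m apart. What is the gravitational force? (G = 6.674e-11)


F = G*m1*m2/r^2 = 6.674e-11 * 1.000e+26 * 4.600e+25 / (8.000e+09)^2 = 6.674e-11 * 4.600e+51 / 6.400e+19 = 4.797e+21

4.797e+21 N


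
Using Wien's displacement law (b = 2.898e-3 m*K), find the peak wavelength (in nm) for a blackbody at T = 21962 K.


lam_max = b / T = 2.898e-3 / 21962 = 1.320e-07 m = 131.9552 nm

131.9552 nm


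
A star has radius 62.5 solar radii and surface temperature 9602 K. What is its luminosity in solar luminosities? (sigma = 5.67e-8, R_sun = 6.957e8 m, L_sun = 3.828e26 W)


R = 62.5 * 6.957e8 m = 4.348125e+10 m. L = 4*pi*R^2*sigma*T^4 = 4*pi*(4.348125e+10)^2 * 5.67e-8 * 9602^4 = 1.145100939e+31 W. L/L_sun = 1.145100939e+31 / 3.828e26 = 29913.8176

29913.8176 L_sun


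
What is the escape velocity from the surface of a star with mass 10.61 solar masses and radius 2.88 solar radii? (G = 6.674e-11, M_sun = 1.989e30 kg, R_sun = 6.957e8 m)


M = 10.61 * 1.989e30 kg = 2.110329e+31 kg; R = 2.88 * 6.957e8 m = 2.003616e+09 m. v_esc = sqrt(2GM/R) = sqrt(2 * 6.674e-11 * 2.110329e+31 / 2.003616e+09) = 1.186e+06

1.186e+06 m/s


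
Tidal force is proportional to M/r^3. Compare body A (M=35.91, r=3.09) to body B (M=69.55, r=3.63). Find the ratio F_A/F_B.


Ratio = (M1/r1^3) / (M2/r2^3) = (35.91/3.09^3) / (69.55/3.63^3) = 0.8371

0.8371


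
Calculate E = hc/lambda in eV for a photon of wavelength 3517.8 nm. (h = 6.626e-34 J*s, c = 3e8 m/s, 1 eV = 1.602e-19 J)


E = hc/lambda = 6.626e-34 * 3e8 / 3.518e-06 = 5.651e-20 J = 0.3527 eV

0.3527 eV


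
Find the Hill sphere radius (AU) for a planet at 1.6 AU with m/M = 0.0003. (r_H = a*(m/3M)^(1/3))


r_H = a * (m/3M)^(1/3) = 1.6 * (0.0003/3)^(1/3) = 0.0743

0.0743 AU


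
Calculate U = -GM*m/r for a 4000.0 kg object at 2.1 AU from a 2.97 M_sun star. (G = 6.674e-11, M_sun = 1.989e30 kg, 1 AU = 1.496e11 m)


M = 2.97 * 1.989e30 kg = 5.90733e+30 kg; r = 2.1 AU * 1.496e11 m/AU = 3.1416e+11 m. U = -GM*m/r = -(6.674e-11 * 5.90733e+30 * 4000.0) / 3.1416e+11 = -5.020e+12

-5.020e+12 J


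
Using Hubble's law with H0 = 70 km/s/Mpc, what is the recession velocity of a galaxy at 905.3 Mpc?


v = H0 * d = 70 * 905.3 = 63371.0

63371.0 km/s


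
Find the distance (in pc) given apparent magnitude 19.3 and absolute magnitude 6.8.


d = 10^((m - M + 5)/5) = 10^((19.3 - 6.8 + 5)/5) = 3162.2777

3162.2777 pc


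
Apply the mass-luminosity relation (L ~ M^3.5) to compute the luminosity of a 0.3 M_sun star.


L/L_sun = (M/M_sun)^3.5 = 0.3^3.5 = 0.0148

0.0148 L_sun


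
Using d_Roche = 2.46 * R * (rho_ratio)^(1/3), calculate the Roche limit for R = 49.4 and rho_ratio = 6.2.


d_Roche = 2.46 * 49.4 * 6.2^(1/3) = 223.2506

223.2506


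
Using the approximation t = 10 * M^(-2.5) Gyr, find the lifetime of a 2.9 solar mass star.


t = 10 * M^(-2.5) = 10 * 2.9^(-2.5) = 0.6982

0.6982 Gyr


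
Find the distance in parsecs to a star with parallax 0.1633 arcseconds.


d = 1/p = 1/0.1633 = 6.1237

6.1237 pc


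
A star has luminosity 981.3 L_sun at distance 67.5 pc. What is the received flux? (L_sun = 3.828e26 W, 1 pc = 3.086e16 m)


F = L / (4*pi*d^2) = 3.756e+29 / (4*pi*(2.083e+18)^2) = 6.889e-09

6.889e-09 W/m^2


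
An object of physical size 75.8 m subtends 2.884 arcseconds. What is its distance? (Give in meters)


D = size / theta_rad, theta_rad = 2.884 * pi/(180*3600) = 1.398e-05, D = 5.421e+06

5.421e+06 m


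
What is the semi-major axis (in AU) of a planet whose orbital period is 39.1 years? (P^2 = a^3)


a = P^(2/3) = 39.1^(2/3) = 11.52

11.52 AU


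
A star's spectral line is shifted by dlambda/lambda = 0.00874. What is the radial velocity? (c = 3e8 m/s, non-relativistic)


v = (dlambda/lambda) * c = 0.00874 * 3e8 = 2.622e+06

2.622e+06 m/s


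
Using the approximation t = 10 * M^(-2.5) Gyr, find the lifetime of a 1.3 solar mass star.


t = 10 * M^(-2.5) = 10 * 1.3^(-2.5) = 5.1897

5.1897 Gyr


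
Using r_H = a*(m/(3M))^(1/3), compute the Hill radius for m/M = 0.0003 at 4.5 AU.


r_H = a * (m/3M)^(1/3) = 4.5 * (0.0003/3)^(1/3) = 0.2089

0.2089 AU


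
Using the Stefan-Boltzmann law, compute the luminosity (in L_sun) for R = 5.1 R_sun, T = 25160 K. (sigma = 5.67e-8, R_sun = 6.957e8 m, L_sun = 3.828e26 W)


R = 5.1 * 6.957e8 m = 3.54807e+09 m. L = 4*pi*R^2*sigma*T^4 = 4*pi*(3.54807e+09)^2 * 5.67e-8 * 25160^4 = 3.594345569e+30 W. L/L_sun = 3.594345569e+30 / 3.828e26 = 9389.6175

9389.6175 L_sun


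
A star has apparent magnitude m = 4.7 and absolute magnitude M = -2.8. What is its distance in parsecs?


d = 10^((m - M + 5)/5) = 10^((4.7 - -2.8 + 5)/5) = 316.2278

316.2278 pc


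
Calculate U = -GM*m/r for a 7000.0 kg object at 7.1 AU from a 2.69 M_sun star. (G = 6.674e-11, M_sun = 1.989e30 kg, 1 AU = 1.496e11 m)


M = 2.69 * 1.989e30 kg = 5.35041e+30 kg; r = 7.1 AU * 1.496e11 m/AU = 1.06216e+12 m. U = -GM*m/r = -(6.674e-11 * 5.35041e+30 * 7000.0) / 1.06216e+12 = -2.353e+12

-2.353e+12 J


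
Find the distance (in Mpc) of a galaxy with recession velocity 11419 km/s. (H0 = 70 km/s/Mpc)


d = v / H0 = 11419 / 70 = 163.1286

163.1286 Mpc


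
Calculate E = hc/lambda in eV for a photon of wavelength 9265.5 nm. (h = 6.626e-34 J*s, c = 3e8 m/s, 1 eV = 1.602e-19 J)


E = hc/lambda = 6.626e-34 * 3e8 / 9.266e-06 = 2.145e-20 J = 0.1339 eV

0.1339 eV


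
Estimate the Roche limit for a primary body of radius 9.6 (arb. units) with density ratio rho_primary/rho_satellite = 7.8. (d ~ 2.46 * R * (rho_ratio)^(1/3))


d_Roche = 2.46 * 9.6 * 7.8^(1/3) = 46.8351

46.8351


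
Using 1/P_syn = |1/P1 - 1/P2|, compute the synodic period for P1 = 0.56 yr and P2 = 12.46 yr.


1/P_syn = |1/P1 - 1/P2| = |1/0.56 - 1/12.46| => P_syn = 0.5864

0.5864 years


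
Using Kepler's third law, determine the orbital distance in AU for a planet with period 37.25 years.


a = P^(2/3) = 37.25^(2/3) = 11.1537

11.1537 AU


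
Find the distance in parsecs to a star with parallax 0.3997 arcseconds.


d = 1/p = 1/0.3997 = 2.5019

2.5019 pc


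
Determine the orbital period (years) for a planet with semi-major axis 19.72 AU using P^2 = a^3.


P = a^(3/2) = 19.72^1.5 = 87.571

87.571 years


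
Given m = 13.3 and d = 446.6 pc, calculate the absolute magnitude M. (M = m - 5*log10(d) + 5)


M = m - 5*log10(d) + 5 = 13.3 - 5*log10(446.6) + 5 = 5.0504

5.0504


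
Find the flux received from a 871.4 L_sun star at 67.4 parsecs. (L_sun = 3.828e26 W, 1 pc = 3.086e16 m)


F = L / (4*pi*d^2) = 3.336e+29 / (4*pi*(2.080e+18)^2) = 6.136e-09

6.136e-09 W/m^2


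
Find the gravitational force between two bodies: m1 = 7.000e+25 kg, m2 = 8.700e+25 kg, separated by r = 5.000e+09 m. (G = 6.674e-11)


F = G*m1*m2/r^2 = 6.674e-11 * 7.000e+25 * 8.700e+25 / (5.000e+09)^2 = 6.674e-11 * 6.090e+51 / 2.500e+19 = 1.626e+22

1.626e+22 N


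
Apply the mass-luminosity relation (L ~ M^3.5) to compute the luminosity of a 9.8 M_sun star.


L/L_sun = (M/M_sun)^3.5 = 9.8^3.5 = 2946.397

2946.397 L_sun


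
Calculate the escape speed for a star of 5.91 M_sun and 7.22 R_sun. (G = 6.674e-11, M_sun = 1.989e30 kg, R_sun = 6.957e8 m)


M = 5.91 * 1.989e30 kg = 1.175499e+31 kg; R = 7.22 * 6.957e8 m = 5.022954e+09 m. v_esc = sqrt(2GM/R) = sqrt(2 * 6.674e-11 * 1.175499e+31 / 5.022954e+09) = 558907.105

558907.105 m/s


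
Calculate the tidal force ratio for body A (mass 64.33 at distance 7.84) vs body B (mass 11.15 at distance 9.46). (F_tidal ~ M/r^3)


Ratio = (M1/r1^3) / (M2/r2^3) = (64.33/7.84^3) / (11.15/9.46^3) = 10.1359

10.1359


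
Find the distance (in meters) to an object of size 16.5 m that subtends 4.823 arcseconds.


D = size / theta_rad, theta_rad = 4.823 * pi/(180*3600) = 2.338e-05, D = 705654.0127

705654.0127 m


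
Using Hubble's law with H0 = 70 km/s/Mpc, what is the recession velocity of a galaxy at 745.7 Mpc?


v = H0 * d = 70 * 745.7 = 52199.0

52199.0 km/s


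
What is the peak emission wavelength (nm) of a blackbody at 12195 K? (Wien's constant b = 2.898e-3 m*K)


lam_max = b / T = 2.898e-3 / 12195 = 2.376e-07 m = 237.6384 nm

237.6384 nm


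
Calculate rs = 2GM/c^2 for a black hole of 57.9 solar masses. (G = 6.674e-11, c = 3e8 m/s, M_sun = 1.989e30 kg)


M = 57.9 * 1.989e30 kg = 1.151631e+32 kg. rs = 2GM/c^2 = 2 * 6.674e-11 * 1.151631e+32 / (3e8)^2 = 170799.6732

170799.6732 m


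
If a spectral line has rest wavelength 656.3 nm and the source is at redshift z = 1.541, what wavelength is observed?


lam_obs = lam_emit * (1 + z) = 656.3 * (1 + 1.541) = 1667.6583

1667.6583 nm


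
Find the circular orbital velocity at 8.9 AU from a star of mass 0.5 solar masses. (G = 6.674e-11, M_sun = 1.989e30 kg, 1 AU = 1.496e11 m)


v = sqrt(GM/r) = sqrt(6.674e-11 * 9.945e+29 / 1.331e+12) = 7060.4876

7060.4876 m/s


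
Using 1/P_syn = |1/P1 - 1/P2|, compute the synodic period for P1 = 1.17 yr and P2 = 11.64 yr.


1/P_syn = |1/P1 - 1/P2| = |1/1.17 - 1/11.64| => P_syn = 1.3007

1.3007 years


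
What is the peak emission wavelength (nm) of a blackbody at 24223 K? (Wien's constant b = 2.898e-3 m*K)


lam_max = b / T = 2.898e-3 / 24223 = 1.196e-07 m = 119.6384 nm

119.6384 nm


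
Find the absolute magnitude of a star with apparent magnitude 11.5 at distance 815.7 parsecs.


M = m - 5*log10(d) + 5 = 11.5 - 5*log10(815.7) + 5 = 1.9423

1.9423


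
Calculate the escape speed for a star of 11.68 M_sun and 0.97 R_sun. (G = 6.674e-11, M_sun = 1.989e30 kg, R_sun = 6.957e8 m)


M = 11.68 * 1.989e30 kg = 2.323152e+31 kg; R = 0.97 * 6.957e8 m = 6.74829e+08 m. v_esc = sqrt(2GM/R) = sqrt(2 * 6.674e-11 * 2.323152e+31 / 6.74829e+08) = 2.144e+06

2.144e+06 m/s


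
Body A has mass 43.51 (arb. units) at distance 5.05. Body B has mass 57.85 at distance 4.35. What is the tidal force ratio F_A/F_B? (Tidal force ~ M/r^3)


Ratio = (M1/r1^3) / (M2/r2^3) = (43.51/5.05^3) / (57.85/4.35^3) = 0.4807

0.4807


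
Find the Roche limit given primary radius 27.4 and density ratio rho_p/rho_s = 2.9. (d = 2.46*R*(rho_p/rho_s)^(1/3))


d_Roche = 2.46 * 27.4 * 2.9^(1/3) = 96.121

96.121


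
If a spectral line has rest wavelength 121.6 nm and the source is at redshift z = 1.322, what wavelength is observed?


lam_obs = lam_emit * (1 + z) = 121.6 * (1 + 1.322) = 282.3552

282.3552 nm


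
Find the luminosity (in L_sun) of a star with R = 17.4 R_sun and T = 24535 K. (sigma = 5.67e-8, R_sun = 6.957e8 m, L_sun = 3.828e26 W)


R = 17.4 * 6.957e8 m = 1.210518e+10 m. L = 4*pi*R^2*sigma*T^4 = 4*pi*(1.210518e+10)^2 * 5.67e-8 * 24535^4 = 3.783377489e+31 W. L/L_sun = 3.783377489e+31 / 3.828e26 = 98834.3127

98834.3127 L_sun


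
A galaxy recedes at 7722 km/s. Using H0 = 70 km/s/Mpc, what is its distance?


d = v / H0 = 7722 / 70 = 110.3143

110.3143 Mpc


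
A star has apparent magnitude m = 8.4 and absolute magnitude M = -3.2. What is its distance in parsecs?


d = 10^((m - M + 5)/5) = 10^((8.4 - -3.2 + 5)/5) = 2089.2961

2089.2961 pc


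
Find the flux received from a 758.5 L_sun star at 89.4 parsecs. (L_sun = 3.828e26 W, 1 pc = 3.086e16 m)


F = L / (4*pi*d^2) = 2.904e+29 / (4*pi*(2.759e+18)^2) = 3.036e-09

3.036e-09 W/m^2


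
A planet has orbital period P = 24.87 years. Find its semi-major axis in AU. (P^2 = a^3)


a = P^(2/3) = 24.87^(2/3) = 8.5202

8.5202 AU


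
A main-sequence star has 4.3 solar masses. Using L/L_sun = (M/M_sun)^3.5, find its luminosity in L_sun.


L/L_sun = (M/M_sun)^3.5 = 4.3^3.5 = 164.8692

164.8692 L_sun


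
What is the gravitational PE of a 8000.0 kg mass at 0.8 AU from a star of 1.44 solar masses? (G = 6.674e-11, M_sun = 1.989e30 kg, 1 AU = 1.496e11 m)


M = 1.44 * 1.989e30 kg = 2.86416e+30 kg; r = 0.8 AU * 1.496e11 m/AU = 1.1968e+11 m. U = -GM*m/r = -(6.674e-11 * 2.86416e+30 * 8000.0) / 1.1968e+11 = -1.278e+13

-1.278e+13 J


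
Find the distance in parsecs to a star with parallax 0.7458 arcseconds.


d = 1/p = 1/0.7458 = 1.3408

1.3408 pc


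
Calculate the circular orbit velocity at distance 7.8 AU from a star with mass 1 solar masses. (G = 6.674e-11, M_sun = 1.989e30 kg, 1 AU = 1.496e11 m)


v = sqrt(GM/r) = sqrt(6.674e-11 * 1.989e+30 / 1.167e+12) = 10665.8972

10665.8972 m/s


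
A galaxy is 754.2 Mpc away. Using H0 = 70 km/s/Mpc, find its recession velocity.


v = H0 * d = 70 * 754.2 = 52794.0

52794.0 km/s


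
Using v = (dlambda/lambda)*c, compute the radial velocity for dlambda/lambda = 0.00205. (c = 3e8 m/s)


v = (dlambda/lambda) * c = 0.00205 * 3e8 = 615000.0

615000.0 m/s


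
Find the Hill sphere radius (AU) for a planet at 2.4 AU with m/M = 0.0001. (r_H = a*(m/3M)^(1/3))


r_H = a * (m/3M)^(1/3) = 2.4 * (0.0001/3)^(1/3) = 0.0772

0.0772 AU


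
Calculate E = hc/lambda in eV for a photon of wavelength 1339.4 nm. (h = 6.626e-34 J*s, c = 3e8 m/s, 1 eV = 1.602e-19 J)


E = hc/lambda = 6.626e-34 * 3e8 / 1.339e-06 = 1.484e-19 J = 0.9264 eV

0.9264 eV


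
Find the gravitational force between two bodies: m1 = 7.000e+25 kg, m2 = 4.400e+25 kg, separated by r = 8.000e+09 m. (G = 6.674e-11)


F = G*m1*m2/r^2 = 6.674e-11 * 7.000e+25 * 4.400e+25 / (8.000e+09)^2 = 6.674e-11 * 3.080e+51 / 6.400e+19 = 3.212e+21

3.212e+21 N


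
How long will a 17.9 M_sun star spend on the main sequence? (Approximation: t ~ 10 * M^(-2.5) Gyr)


t = 10 * M^(-2.5) = 10 * 17.9^(-2.5) = 0.0074

0.0074 Gyr


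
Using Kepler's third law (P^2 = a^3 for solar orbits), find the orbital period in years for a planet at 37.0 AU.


P = a^(3/2) = 37.0^1.5 = 225.0622

225.0622 years


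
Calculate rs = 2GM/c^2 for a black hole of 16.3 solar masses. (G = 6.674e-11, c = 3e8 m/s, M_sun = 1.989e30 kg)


M = 16.3 * 1.989e30 kg = 3.24207e+31 kg. rs = 2GM/c^2 = 2 * 6.674e-11 * 3.24207e+31 / (3e8)^2 = 48083.5004

48083.5004 m


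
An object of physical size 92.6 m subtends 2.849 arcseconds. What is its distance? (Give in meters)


D = size / theta_rad, theta_rad = 2.849 * pi/(180*3600) = 1.381e-05, D = 6.704e+06

6.704e+06 m


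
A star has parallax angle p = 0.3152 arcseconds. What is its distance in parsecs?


d = 1/p = 1/0.3152 = 3.1726

3.1726 pc


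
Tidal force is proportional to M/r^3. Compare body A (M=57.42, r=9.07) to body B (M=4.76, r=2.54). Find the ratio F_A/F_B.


Ratio = (M1/r1^3) / (M2/r2^3) = (57.42/9.07^3) / (4.76/2.54^3) = 0.2649

0.2649


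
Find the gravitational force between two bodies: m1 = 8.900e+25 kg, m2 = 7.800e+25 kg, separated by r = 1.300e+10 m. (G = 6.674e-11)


F = G*m1*m2/r^2 = 6.674e-11 * 8.900e+25 * 7.800e+25 / (1.300e+10)^2 = 6.674e-11 * 6.942e+51 / 1.690e+20 = 2.741e+21

2.741e+21 N


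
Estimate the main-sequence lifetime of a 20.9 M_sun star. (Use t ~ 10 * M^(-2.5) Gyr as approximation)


t = 10 * M^(-2.5) = 10 * 20.9^(-2.5) = 0.005

0.005 Gyr


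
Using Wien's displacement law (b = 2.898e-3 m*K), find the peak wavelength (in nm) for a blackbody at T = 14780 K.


lam_max = b / T = 2.898e-3 / 14780 = 1.961e-07 m = 196.0758 nm

196.0758 nm


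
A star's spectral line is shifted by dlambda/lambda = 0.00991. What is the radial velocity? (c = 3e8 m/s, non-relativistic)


v = (dlambda/lambda) * c = 0.00991 * 3e8 = 2.973e+06

2.973e+06 m/s


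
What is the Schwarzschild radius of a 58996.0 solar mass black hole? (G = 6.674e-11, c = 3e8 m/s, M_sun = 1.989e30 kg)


M = 58996.0 * 1.989e30 kg = 1.17343044e+35 kg. rs = 2GM/c^2 = 2 * 6.674e-11 * 1.17343044e+35 / (3e8)^2 = 1.740e+08

1.740e+08 m


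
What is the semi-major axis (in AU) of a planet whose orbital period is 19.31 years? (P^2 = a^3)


a = P^(2/3) = 19.31^(2/3) = 7.1976

7.1976 AU


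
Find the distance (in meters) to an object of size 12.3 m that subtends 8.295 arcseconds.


D = size / theta_rad, theta_rad = 8.295 * pi/(180*3600) = 4.022e-05, D = 305853.7814

305853.7814 m


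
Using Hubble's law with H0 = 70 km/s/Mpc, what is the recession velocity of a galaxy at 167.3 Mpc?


v = H0 * d = 70 * 167.3 = 11711.0

11711.0 km/s


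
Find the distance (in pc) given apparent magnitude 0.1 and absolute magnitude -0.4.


d = 10^((m - M + 5)/5) = 10^((0.1 - -0.4 + 5)/5) = 12.5893

12.5893 pc


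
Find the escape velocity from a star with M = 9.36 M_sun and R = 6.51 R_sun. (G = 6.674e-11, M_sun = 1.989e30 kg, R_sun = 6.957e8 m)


M = 9.36 * 1.989e30 kg = 1.861704e+31 kg; R = 6.51 * 6.957e8 m = 4.529007e+09 m. v_esc = sqrt(2GM/R) = sqrt(2 * 6.674e-11 * 1.861704e+31 / 4.529007e+09) = 740733.3852

740733.3852 m/s


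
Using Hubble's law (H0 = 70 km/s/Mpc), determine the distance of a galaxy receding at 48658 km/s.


d = v / H0 = 48658 / 70 = 695.1143

695.1143 Mpc


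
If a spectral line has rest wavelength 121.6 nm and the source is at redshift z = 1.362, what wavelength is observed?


lam_obs = lam_emit * (1 + z) = 121.6 * (1 + 1.362) = 287.2192

287.2192 nm


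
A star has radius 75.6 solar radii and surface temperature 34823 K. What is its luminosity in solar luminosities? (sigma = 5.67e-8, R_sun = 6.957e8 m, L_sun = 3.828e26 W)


R = 75.6 * 6.957e8 m = 5.259492e+10 m. L = 4*pi*R^2*sigma*T^4 = 4*pi*(5.259492e+10)^2 * 5.67e-8 * 34823^4 = 2.898312781e+33 W. L/L_sun = 2.898312781e+33 / 3.828e26 = 7.571e+06

7.571e+06 L_sun


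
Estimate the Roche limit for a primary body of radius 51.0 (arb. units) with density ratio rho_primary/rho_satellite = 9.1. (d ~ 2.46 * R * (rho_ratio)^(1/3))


d_Roche = 2.46 * 51.0 * 9.1^(1/3) = 261.9303

261.9303


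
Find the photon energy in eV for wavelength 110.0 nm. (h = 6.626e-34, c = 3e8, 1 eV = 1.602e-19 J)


E = hc/lambda = 6.626e-34 * 3e8 / 1.100e-07 = 1.807e-18 J = 11.2802 eV

11.2802 eV


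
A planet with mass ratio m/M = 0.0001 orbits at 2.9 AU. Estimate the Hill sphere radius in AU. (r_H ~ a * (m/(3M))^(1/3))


r_H = a * (m/3M)^(1/3) = 2.9 * (0.0001/3)^(1/3) = 0.0933

0.0933 AU


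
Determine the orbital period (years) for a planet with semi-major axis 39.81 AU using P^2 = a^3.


P = a^(3/2) = 39.81^1.5 = 251.1819

251.1819 years


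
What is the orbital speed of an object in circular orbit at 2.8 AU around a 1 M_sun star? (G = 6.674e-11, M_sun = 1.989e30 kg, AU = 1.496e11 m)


v = sqrt(GM/r) = sqrt(6.674e-11 * 1.989e+30 / 4.189e+11) = 17801.8723

17801.8723 m/s


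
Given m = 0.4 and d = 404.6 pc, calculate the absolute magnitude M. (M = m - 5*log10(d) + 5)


M = m - 5*log10(d) + 5 = 0.4 - 5*log10(404.6) + 5 = -7.6351

-7.6351


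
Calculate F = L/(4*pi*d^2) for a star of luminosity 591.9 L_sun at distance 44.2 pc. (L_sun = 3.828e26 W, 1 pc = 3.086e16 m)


F = L / (4*pi*d^2) = 2.266e+29 / (4*pi*(1.364e+18)^2) = 9.691e-09

9.691e-09 W/m^2


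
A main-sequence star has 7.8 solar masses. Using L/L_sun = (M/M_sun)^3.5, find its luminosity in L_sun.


L/L_sun = (M/M_sun)^3.5 = 7.8^3.5 = 1325.3516

1325.3516 L_sun


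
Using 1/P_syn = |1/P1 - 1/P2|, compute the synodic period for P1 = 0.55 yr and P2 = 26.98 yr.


1/P_syn = |1/P1 - 1/P2| = |1/0.55 - 1/26.98| => P_syn = 0.5614

0.5614 years


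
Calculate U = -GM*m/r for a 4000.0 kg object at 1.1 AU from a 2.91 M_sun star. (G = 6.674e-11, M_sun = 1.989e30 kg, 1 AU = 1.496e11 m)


M = 2.91 * 1.989e30 kg = 5.78799e+30 kg; r = 1.1 AU * 1.496e11 m/AU = 1.6456e+11 m. U = -GM*m/r = -(6.674e-11 * 5.78799e+30 * 4000.0) / 1.6456e+11 = -9.390e+12

-9.390e+12 J


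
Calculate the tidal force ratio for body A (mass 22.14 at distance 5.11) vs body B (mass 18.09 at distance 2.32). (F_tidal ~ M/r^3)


Ratio = (M1/r1^3) / (M2/r2^3) = (22.14/5.11^3) / (18.09/2.32^3) = 0.1145

0.1145


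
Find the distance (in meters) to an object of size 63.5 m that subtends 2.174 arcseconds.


D = size / theta_rad, theta_rad = 2.174 * pi/(180*3600) = 1.054e-05, D = 6.025e+06

6.025e+06 m


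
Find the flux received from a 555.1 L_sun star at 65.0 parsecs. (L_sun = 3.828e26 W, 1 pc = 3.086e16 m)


F = L / (4*pi*d^2) = 2.125e+29 / (4*pi*(2.006e+18)^2) = 4.203e-09

4.203e-09 W/m^2


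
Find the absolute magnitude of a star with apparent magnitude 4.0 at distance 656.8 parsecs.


M = m - 5*log10(d) + 5 = 4.0 - 5*log10(656.8) + 5 = -5.0872

-5.0872


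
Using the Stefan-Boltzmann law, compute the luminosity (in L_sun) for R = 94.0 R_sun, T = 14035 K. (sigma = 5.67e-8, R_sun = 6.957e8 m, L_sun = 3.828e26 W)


R = 94.0 * 6.957e8 m = 6.53958e+10 m. L = 4*pi*R^2*sigma*T^4 = 4*pi*(6.53958e+10)^2 * 5.67e-8 * 14035^4 = 1.182339788e+32 W. L/L_sun = 1.182339788e+32 / 3.828e26 = 308866.1933

308866.1933 L_sun


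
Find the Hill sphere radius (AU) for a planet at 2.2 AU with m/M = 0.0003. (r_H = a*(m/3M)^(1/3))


r_H = a * (m/3M)^(1/3) = 2.2 * (0.0003/3)^(1/3) = 0.1021

0.1021 AU


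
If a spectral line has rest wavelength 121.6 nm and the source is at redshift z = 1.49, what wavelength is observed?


lam_obs = lam_emit * (1 + z) = 121.6 * (1 + 1.49) = 302.784

302.784 nm


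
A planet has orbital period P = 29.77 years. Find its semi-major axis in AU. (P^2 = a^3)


a = P^(2/3) = 29.77^(2/3) = 9.6055

9.6055 AU


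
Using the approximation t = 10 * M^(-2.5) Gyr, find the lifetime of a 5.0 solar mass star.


t = 10 * M^(-2.5) = 10 * 5.0^(-2.5) = 0.1789

0.1789 Gyr


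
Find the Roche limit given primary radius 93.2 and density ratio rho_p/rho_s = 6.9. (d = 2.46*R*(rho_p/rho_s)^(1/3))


d_Roche = 2.46 * 93.2 * 6.9^(1/3) = 436.483

436.483


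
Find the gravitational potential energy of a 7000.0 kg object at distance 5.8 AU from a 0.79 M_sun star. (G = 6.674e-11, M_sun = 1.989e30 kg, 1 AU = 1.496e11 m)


M = 0.79 * 1.989e30 kg = 1.57131e+30 kg; r = 5.8 AU * 1.496e11 m/AU = 8.6768e+11 m. U = -GM*m/r = -(6.674e-11 * 1.57131e+30 * 7000.0) / 8.6768e+11 = -8.460e+11

-8.460e+11 J


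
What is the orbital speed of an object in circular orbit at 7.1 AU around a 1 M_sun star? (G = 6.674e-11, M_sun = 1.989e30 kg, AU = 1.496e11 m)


v = sqrt(GM/r) = sqrt(6.674e-11 * 1.989e+30 / 1.062e+12) = 11179.3234

11179.3234 m/s


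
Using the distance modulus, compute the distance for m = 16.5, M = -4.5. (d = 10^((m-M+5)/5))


d = 10^((m - M + 5)/5) = 10^((16.5 - -4.5 + 5)/5) = 158489.3192

158489.3192 pc


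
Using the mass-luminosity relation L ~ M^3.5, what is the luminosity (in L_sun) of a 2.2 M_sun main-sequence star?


L/L_sun = (M/M_sun)^3.5 = 2.2^3.5 = 15.7935

15.7935 L_sun


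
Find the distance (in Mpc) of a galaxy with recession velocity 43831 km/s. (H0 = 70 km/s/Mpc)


d = v / H0 = 43831 / 70 = 626.1571

626.1571 Mpc


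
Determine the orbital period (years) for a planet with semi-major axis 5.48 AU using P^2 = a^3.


P = a^(3/2) = 5.48^1.5 = 12.8284

12.8284 years


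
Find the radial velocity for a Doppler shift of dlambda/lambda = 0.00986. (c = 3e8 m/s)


v = (dlambda/lambda) * c = 0.00986 * 3e8 = 2.958e+06

2.958e+06 m/s


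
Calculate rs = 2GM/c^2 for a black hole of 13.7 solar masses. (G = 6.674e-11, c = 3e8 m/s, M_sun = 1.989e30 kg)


M = 13.7 * 1.989e30 kg = 2.72493e+31 kg. rs = 2GM/c^2 = 2 * 6.674e-11 * 2.72493e+31 / (3e8)^2 = 40413.7396

40413.7396 m


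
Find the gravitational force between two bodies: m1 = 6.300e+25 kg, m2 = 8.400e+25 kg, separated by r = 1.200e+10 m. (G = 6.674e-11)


F = G*m1*m2/r^2 = 6.674e-11 * 6.300e+25 * 8.400e+25 / (1.200e+10)^2 = 6.674e-11 * 5.292e+51 / 1.440e+20 = 2.453e+21

2.453e+21 N


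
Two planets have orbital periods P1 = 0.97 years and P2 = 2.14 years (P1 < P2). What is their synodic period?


1/P_syn = |1/P1 - 1/P2| = |1/0.97 - 1/2.14| => P_syn = 1.7742

1.7742 years


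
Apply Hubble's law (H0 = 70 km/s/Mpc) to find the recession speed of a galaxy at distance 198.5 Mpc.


v = H0 * d = 70 * 198.5 = 13895.0

13895.0 km/s


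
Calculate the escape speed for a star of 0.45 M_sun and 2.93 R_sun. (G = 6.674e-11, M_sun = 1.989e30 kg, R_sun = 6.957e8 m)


M = 0.45 * 1.989e30 kg = 8.9505e+29 kg; R = 2.93 * 6.957e8 m = 2.038401e+09 m. v_esc = sqrt(2GM/R) = sqrt(2 * 6.674e-11 * 8.9505e+29 / 2.038401e+09) = 242095.6219

242095.6219 m/s


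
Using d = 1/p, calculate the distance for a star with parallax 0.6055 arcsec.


d = 1/p = 1/0.6055 = 1.6515

1.6515 pc


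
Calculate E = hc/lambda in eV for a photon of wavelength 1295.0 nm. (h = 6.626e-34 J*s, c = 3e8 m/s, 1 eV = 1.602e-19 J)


E = hc/lambda = 6.626e-34 * 3e8 / 1.295e-06 = 1.535e-19 J = 0.9582 eV

0.9582 eV


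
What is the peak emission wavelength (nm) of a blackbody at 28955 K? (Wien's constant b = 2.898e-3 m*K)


lam_max = b / T = 2.898e-3 / 28955 = 1.001e-07 m = 100.0863 nm

100.0863 nm


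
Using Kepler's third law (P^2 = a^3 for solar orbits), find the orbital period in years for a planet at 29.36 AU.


P = a^(3/2) = 29.36^1.5 = 159.0868

159.0868 years


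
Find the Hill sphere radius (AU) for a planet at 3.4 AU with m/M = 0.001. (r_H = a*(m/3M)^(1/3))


r_H = a * (m/3M)^(1/3) = 3.4 * (0.001/3)^(1/3) = 0.2357

0.2357 AU


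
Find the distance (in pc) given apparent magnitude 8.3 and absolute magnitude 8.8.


d = 10^((m - M + 5)/5) = 10^((8.3 - 8.8 + 5)/5) = 7.9433

7.9433 pc


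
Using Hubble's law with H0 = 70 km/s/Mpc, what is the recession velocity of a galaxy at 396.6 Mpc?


v = H0 * d = 70 * 396.6 = 27762.0

27762.0 km/s


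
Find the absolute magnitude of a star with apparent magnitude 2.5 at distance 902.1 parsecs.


M = m - 5*log10(d) + 5 = 2.5 - 5*log10(902.1) + 5 = -7.2763

-7.2763


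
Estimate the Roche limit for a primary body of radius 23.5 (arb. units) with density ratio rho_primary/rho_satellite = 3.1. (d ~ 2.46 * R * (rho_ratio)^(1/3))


d_Roche = 2.46 * 23.5 * 3.1^(1/3) = 84.2927

84.2927


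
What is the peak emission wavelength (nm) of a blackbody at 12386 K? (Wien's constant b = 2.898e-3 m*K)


lam_max = b / T = 2.898e-3 / 12386 = 2.340e-07 m = 233.9738 nm

233.9738 nm


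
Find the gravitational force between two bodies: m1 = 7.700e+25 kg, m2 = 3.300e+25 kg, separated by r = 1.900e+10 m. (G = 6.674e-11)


F = G*m1*m2/r^2 = 6.674e-11 * 7.700e+25 * 3.300e+25 / (1.900e+10)^2 = 6.674e-11 * 2.541e+51 / 3.610e+20 = 4.698e+20

4.698e+20 N


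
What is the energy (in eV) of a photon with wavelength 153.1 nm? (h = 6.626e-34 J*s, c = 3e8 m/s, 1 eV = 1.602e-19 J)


E = hc/lambda = 6.626e-34 * 3e8 / 1.531e-07 = 1.298e-18 J = 8.1047 eV

8.1047 eV


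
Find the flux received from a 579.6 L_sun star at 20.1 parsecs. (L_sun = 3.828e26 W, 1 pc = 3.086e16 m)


F = L / (4*pi*d^2) = 2.219e+29 / (4*pi*(6.203e+17)^2) = 4.589e-08

4.589e-08 W/m^2


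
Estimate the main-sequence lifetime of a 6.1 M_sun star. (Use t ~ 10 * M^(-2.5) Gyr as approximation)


t = 10 * M^(-2.5) = 10 * 6.1^(-2.5) = 0.1088

0.1088 Gyr


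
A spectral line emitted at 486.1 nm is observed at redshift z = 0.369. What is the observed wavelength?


lam_obs = lam_emit * (1 + z) = 486.1 * (1 + 0.369) = 665.4709

665.4709 nm


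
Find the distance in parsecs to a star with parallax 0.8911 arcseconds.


d = 1/p = 1/0.8911 = 1.1222

1.1222 pc


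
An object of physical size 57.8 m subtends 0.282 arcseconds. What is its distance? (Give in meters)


D = size / theta_rad, theta_rad = 0.282 * pi/(180*3600) = 1.367e-06, D = 4.228e+07

4.228e+07 m


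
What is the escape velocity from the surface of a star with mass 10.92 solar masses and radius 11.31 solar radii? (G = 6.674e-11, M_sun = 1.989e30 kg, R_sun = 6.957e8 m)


M = 10.92 * 1.989e30 kg = 2.171988e+31 kg; R = 11.31 * 6.957e8 m = 7.868367e+09 m. v_esc = sqrt(2GM/R) = sqrt(2 * 6.674e-11 * 2.171988e+31 / 7.868367e+09) = 607008.1268

607008.1268 m/s


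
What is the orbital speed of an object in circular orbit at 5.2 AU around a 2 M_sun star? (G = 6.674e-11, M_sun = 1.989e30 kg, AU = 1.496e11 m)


v = sqrt(GM/r) = sqrt(6.674e-11 * 3.978e+30 / 7.779e+11) = 18473.8759

18473.8759 m/s


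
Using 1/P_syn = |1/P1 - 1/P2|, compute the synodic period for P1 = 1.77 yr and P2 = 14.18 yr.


1/P_syn = |1/P1 - 1/P2| = |1/1.77 - 1/14.18| => P_syn = 2.0224

2.0224 years


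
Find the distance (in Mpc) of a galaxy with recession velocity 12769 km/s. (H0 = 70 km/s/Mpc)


d = v / H0 = 12769 / 70 = 182.4143

182.4143 Mpc


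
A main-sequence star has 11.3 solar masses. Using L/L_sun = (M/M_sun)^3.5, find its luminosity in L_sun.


L/L_sun = (M/M_sun)^3.5 = 11.3^3.5 = 4850.3665

4850.3665 L_sun


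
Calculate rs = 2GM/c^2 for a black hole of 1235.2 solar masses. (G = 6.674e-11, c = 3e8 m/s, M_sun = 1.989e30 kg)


M = 1235.2 * 1.989e30 kg = 2.4568128e+33 kg. rs = 2GM/c^2 = 2 * 6.674e-11 * 2.4568128e+33 / (3e8)^2 = 3.644e+06

3.644e+06 m


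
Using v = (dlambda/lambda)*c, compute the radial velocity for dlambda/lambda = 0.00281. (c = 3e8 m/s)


v = (dlambda/lambda) * c = 0.00281 * 3e8 = 843000.0

843000.0 m/s


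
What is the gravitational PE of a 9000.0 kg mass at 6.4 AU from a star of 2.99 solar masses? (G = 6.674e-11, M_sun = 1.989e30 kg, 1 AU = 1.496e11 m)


M = 2.99 * 1.989e30 kg = 5.94711e+30 kg; r = 6.4 AU * 1.496e11 m/AU = 9.5744e+11 m. U = -GM*m/r = -(6.674e-11 * 5.94711e+30 * 9000.0) / 9.5744e+11 = -3.731e+12

-3.731e+12 J


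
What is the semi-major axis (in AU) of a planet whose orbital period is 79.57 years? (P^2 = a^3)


a = P^(2/3) = 79.57^(2/3) = 18.4998

18.4998 AU


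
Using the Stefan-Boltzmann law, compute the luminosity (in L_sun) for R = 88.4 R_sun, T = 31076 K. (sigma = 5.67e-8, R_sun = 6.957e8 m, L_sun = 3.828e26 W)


R = 88.4 * 6.957e8 m = 6.149988e+10 m. L = 4*pi*R^2*sigma*T^4 = 4*pi*(6.149988e+10)^2 * 5.67e-8 * 31076^4 = 2.513285993e+33 W. L/L_sun = 2.513285993e+33 / 3.828e26 = 6.566e+06

6.566e+06 L_sun


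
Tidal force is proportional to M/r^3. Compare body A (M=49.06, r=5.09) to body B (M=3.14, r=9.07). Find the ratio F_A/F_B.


Ratio = (M1/r1^3) / (M2/r2^3) = (49.06/5.09^3) / (3.14/9.07^3) = 88.4029

88.4029


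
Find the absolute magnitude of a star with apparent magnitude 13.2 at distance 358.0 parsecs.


M = m - 5*log10(d) + 5 = 13.2 - 5*log10(358.0) + 5 = 5.4306

5.4306


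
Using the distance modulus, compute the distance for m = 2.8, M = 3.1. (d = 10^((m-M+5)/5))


d = 10^((m - M + 5)/5) = 10^((2.8 - 3.1 + 5)/5) = 8.7096

8.7096 pc


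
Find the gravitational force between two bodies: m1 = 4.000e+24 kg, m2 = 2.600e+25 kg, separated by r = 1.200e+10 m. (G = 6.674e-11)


F = G*m1*m2/r^2 = 6.674e-11 * 4.000e+24 * 2.600e+25 / (1.200e+10)^2 = 6.674e-11 * 1.040e+50 / 1.440e+20 = 4.820e+19

4.820e+19 N


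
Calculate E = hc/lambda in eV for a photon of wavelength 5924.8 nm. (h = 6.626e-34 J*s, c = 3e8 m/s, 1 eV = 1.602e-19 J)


E = hc/lambda = 6.626e-34 * 3e8 / 5.925e-06 = 3.355e-20 J = 0.2094 eV

0.2094 eV


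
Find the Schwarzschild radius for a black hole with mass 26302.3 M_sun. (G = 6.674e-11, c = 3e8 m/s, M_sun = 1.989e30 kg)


M = 26302.3 * 1.989e30 kg = 5.23152747e+34 kg. rs = 2GM/c^2 = 2 * 6.674e-11 * 5.23152747e+34 / (3e8)^2 = 7.759e+07

7.759e+07 m


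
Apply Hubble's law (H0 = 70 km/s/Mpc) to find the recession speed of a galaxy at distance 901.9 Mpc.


v = H0 * d = 70 * 901.9 = 63133.0

63133.0 km/s


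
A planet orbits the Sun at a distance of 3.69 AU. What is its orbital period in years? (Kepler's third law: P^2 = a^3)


P = a^(3/2) = 3.69^1.5 = 7.0883

7.0883 years


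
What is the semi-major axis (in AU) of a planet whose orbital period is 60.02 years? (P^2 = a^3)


a = P^(2/3) = 60.02^(2/3) = 15.3296

15.3296 AU


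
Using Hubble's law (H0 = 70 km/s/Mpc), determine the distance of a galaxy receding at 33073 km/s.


d = v / H0 = 33073 / 70 = 472.4714

472.4714 Mpc


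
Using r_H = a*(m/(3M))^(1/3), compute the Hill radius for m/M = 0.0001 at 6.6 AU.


r_H = a * (m/3M)^(1/3) = 6.6 * (0.0001/3)^(1/3) = 0.2124

0.2124 AU


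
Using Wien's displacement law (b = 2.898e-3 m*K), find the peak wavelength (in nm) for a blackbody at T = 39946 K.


lam_max = b / T = 2.898e-3 / 39946 = 7.255e-08 m = 72.5479 nm

72.5479 nm


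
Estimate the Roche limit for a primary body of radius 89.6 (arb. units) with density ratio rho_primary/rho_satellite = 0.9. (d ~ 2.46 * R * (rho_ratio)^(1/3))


d_Roche = 2.46 * 89.6 * 0.9^(1/3) = 212.8093

212.8093


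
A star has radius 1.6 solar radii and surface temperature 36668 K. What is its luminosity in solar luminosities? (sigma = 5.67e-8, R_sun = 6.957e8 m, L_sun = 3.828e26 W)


R = 1.6 * 6.957e8 m = 1.11312e+09 m. L = 4*pi*R^2*sigma*T^4 = 4*pi*(1.11312e+09)^2 * 5.67e-8 * 36668^4 = 1.595973903e+30 W. L/L_sun = 1.595973903e+30 / 3.828e26 = 4169.2108

4169.2108 L_sun


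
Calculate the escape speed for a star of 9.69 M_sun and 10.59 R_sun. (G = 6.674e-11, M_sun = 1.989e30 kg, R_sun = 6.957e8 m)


M = 9.69 * 1.989e30 kg = 1.927341e+31 kg; R = 10.59 * 6.957e8 m = 7.367463e+09 m. v_esc = sqrt(2GM/R) = sqrt(2 * 6.674e-11 * 1.927341e+31 / 7.367463e+09) = 590919.603

590919.603 m/s
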